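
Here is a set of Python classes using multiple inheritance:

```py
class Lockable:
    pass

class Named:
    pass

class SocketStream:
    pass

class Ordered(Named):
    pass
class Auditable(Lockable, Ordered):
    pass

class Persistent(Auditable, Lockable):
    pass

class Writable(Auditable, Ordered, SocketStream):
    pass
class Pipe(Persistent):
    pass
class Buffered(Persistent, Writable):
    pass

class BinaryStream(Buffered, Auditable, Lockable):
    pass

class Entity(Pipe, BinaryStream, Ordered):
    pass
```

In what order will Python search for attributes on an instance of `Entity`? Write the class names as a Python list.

[Entity, Pipe, BinaryStream, Buffered, Persistent, Writable, Auditable, Lockable, Ordered, Named, SocketStream, object]

L[Entity] = Entity + merge(L[Pipe], L[BinaryStream], L[Ordered], [Pipe BinaryStream Ordered])
  take Pipe:  [Pipe Persistent Auditable Lockable Ordered Named object] + [BinaryStream Buffered Persistent Writable Auditable Lockable Ordered Named SocketStream object] + [Ordered Named object] + [Pipe BinaryStream Ordered]
  take BinaryStream:  [Persistent Auditable Lockable Ordered Named object] + [BinaryStream Buffered Persistent Writable Auditable Lockable Ordered Named SocketStream object] + [Ordered Named object] + [BinaryStream Ordered]
  take Buffered:  [Persistent Auditable Lockable Ordered Named object] + [Buffered Persistent Writable Auditable Lockable Ordered Named SocketStream object] + [Ordered Named object] + [Ordered]
  take Persistent:  [Persistent Auditable Lockable Ordered Named object] + [Persistent Writable Auditable Lockable Ordered Named SocketStream object] + [Ordered Named object] + [Ordered]
  take Writable:  [Auditable Lockable Ordered Named object] + [Writable Auditable Lockable Ordered Named SocketStream object] + [Ordered Named object] + [Ordered]
  take Auditable:  [Auditable Lockable Ordered Named object] + [Auditable Lockable Ordered Named SocketStream object] + [Ordered Named object] + [Ordered]
  take Lockable:  [Lockable Ordered Named object] + [Lockable Ordered Named SocketStream object] + [Ordered Named object] + [Ordered]
  take Ordered:  [Ordered Named object] + [Ordered Named SocketStream object] + [Ordered Named object] + [Ordered]
  take Named:  [Named object] + [Named SocketStream object] + [Named object]
  take SocketStream:  [object] + [SocketStream object] + [object]
  take object:  [object] + [object] + [object]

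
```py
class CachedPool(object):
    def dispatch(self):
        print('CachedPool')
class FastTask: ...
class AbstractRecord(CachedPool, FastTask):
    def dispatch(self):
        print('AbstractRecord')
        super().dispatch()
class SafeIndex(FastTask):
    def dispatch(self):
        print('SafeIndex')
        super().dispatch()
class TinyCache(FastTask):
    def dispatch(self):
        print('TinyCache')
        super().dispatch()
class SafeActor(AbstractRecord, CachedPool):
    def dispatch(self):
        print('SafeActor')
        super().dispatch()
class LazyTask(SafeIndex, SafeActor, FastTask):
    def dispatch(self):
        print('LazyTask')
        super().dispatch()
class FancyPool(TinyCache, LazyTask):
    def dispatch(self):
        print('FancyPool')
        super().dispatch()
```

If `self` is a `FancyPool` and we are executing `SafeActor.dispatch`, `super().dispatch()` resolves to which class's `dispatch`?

L[FancyPool] = FancyPool + merge(L[TinyCache], L[LazyTask], [TinyCache LazyTask])
  take TinyCache:  [TinyCache FastTask object] + [LazyTask SafeIndex SafeActor AbstractRecord CachedPool FastTask object] + [TinyCache LazyTask]
  take LazyTask:  [FastTask object] + [LazyTask SafeIndex SafeActor AbstractRecord CachedPool FastTask object] + [LazyTask]
  take SafeIndex:  [FastTask object] + [SafeIndex SafeActor AbstractRecord CachedPool FastTask object]
  take SafeActor:  [FastTask object] + [SafeActor AbstractRecord CachedPool FastTask object]
  take AbstractRecord:  [FastTask object] + [AbstractRecord CachedPool FastTask object]
  take CachedPool:  [FastTask object] + [CachedPool FastTask object]
  take FastTask:  [FastTask object] + [FastTask object]
  take object:  [object] + [object]
MRO: FancyPool TinyCache LazyTask SafeIndex SafeActor AbstractRecord CachedPool FastTask object
super() in SafeActor.dispatch on a FancyPool instance goes to the class after SafeActor in FancyPool's MRO: AbstractRecord.

AbstractRecord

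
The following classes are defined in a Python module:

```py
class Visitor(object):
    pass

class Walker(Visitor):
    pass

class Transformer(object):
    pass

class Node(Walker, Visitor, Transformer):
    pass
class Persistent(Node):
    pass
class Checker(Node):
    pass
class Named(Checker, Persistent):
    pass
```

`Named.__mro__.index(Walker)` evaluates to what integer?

4

L[Named] = Named + merge(L[Checker], L[Persistent], [Checker Persistent])
  take Checker:  [Checker Node Walker Visitor Transformer object] + [Persistent Node Walker Visitor Transformer object] + [Checker Persistent]
  take Persistent:  [Node Walker Visitor Transformer object] + [Persistent Node Walker Visitor Transformer object] + [Persistent]
  take Node:  [Node Walker Visitor Transformer object] + [Node Walker Visitor Transformer object]
  take Walker:  [Walker Visitor Transformer object] + [Walker Visitor Transformer object]
  take Visitor:  [Visitor Transformer object] + [Visitor Transformer object]
  take Transformer:  [Transformer object] + [Transformer object]
  take object:  [object] + [object]
MRO: Named Checker Persistent Node Walker Visitor Transformer object
Walker sits at index 4.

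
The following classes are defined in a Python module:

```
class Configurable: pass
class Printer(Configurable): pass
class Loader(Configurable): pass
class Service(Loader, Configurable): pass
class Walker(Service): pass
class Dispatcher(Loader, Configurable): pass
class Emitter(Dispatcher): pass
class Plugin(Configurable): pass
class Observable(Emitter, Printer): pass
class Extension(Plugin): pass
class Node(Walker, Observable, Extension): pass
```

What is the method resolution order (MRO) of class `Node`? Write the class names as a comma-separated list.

L[Node] = Node + merge(L[Walker], L[Observable], L[Extension], [Walker Observable Extension])
  take Walker:  [Walker Service Loader Configurable object] + [Observable Emitter Dispatcher Loader Printer Configurable object] + [Extension Plugin Configurable object] + [Walker Observable Extension]
  take Service:  [Service Loader Configurable object] + [Observable Emitter Dispatcher Loader Printer Configurable object] + [Extension Plugin Configurable object] + [Observable Extension]
  take Observable:  [Loader Configurable object] + [Observable Emitter Dispatcher Loader Printer Configurable object] + [Extension Plugin Configurable object] + [Observable Extension]
  take Emitter:  [Loader Configurable object] + [Emitter Dispatcher Loader Printer Configurable object] + [Extension Plugin Configurable object] + [Extension]
  take Dispatcher:  [Loader Configurable object] + [Dispatcher Loader Printer Configurable object] + [Extension Plugin Configurable object] + [Extension]
  take Loader:  [Loader Configurable object] + [Loader Printer Configurable object] + [Extension Plugin Configurable object] + [Extension]
  take Printer:  [Configurable object] + [Printer Configurable object] + [Extension Plugin Configurable object] + [Extension]
  take Extension:  [Configurable object] + [Configurable object] + [Extension Plugin Configurable object] + [Extension]
  take Plugin:  [Configurable object] + [Configurable object] + [Plugin Configurable object]
  take Configurable:  [Configurable object] + [Configurable object] + [Configurable object]
  take object:  [object] + [object] + [object]

Node, Walker, Service, Observable, Emitter, Dispatcher, Loader, Printer, Extension, Plugin, Configurable, object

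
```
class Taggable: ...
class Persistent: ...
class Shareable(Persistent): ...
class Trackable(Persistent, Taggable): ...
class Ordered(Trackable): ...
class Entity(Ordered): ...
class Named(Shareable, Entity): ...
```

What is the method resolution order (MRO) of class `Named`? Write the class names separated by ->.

Named -> Shareable -> Entity -> Ordered -> Trackable -> Persistent -> Taggable -> object

L[Named] = Named + merge(L[Shareable], L[Entity], [Shareable Entity])
  take Shareable:  [Shareable Persistent object] + [Entity Ordered Trackable Persistent Taggable object] + [Shareable Entity]
  take Entity:  [Persistent object] + [Entity Ordered Trackable Persistent Taggable object] + [Entity]
  take Ordered:  [Persistent object] + [Ordered Trackable Persistent Taggable object]
  take Trackable:  [Persistent object] + [Trackable Persistent Taggable object]
  take Persistent:  [Persistent object] + [Persistent Taggable object]
  take Taggable:  [object] + [Taggable object]
  take object:  [object] + [object]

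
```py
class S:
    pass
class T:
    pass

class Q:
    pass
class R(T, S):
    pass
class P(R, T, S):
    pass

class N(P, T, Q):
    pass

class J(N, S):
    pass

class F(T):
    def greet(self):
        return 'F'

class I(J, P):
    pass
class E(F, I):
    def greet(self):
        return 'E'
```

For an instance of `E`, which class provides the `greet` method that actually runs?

E

L[E] = E + merge(L[F], L[I], [F I])
  take F:  [F T object] + [I J N P R T S Q object] + [F I]
  take I:  [T object] + [I J N P R T S Q object] + [I]
  take J:  [T object] + [J N P R T S Q object]
  take N:  [T object] + [N P R T S Q object]
  take P:  [T object] + [P R T S Q object]
  take R:  [T object] + [R T S Q object]
  take T:  [T object] + [T S Q object]
  take S:  [object] + [S Q object]
  take Q:  [object] + [Q object]
  take object:  [object] + [object]
MRO: E F I J N P R T S Q object
greet is defined in: E, F. First along the MRO is E.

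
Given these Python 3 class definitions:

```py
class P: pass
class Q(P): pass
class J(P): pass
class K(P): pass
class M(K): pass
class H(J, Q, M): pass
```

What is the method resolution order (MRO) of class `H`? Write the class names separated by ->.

H -> J -> Q -> M -> K -> P -> object

L[H] = H + merge(L[J], L[Q], L[M], [J Q M])
  take J:  [J P object] + [Q P object] + [M K P object] + [J Q M]
  take Q:  [P object] + [Q P object] + [M K P object] + [Q M]
  take M:  [P object] + [P object] + [M K P object] + [M]
  take K:  [P object] + [P object] + [K P object]
  take P:  [P object] + [P object] + [P object]
  take object:  [object] + [object] + [object]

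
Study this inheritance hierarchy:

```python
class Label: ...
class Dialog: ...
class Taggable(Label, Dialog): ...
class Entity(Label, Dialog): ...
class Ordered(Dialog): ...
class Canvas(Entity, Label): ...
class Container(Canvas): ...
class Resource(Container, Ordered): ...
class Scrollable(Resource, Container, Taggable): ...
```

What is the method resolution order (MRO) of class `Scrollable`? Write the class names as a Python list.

L[Scrollable] = Scrollable + merge(L[Resource], L[Container], L[Taggable], [Resource Container Taggable])
  take Resource:  [Resource Container Canvas Entity Label Ordered Dialog object] + [Container Canvas Entity Label Dialog object] + [Taggable Label Dialog object] + [Resource Container Taggable]
  take Container:  [Container Canvas Entity Label Ordered Dialog object] + [Container Canvas Entity Label Dialog object] + [Taggable Label Dialog object] + [Container Taggable]
  take Canvas:  [Canvas Entity Label Ordered Dialog object] + [Canvas Entity Label Dialog object] + [Taggable Label Dialog object] + [Taggable]
  take Entity:  [Entity Label Ordered Dialog object] + [Entity Label Dialog object] + [Taggable Label Dialog object] + [Taggable]
  take Taggable:  [Label Ordered Dialog object] + [Label Dialog object] + [Taggable Label Dialog object] + [Taggable]
  take Label:  [Label Ordered Dialog object] + [Label Dialog object] + [Label Dialog object]
  take Ordered:  [Ordered Dialog object] + [Dialog object] + [Dialog object]
  take Dialog:  [Dialog object] + [Dialog object] + [Dialog object]
  take object:  [object] + [object] + [object]

[Scrollable, Resource, Container, Canvas, Entity, Taggable, Label, Ordered, Dialog, object]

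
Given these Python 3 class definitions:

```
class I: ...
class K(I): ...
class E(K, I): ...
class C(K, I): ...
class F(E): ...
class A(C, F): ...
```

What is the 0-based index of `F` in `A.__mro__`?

L[A] = A + merge(L[C], L[F], [C F])
  take C:  [C K I object] + [F E K I object] + [C F]
  take F:  [K I object] + [F E K I object] + [F]
  take E:  [K I object] + [E K I object]
  take K:  [K I object] + [K I object]
  take I:  [I object] + [I object]
  take object:  [object] + [object]
MRO: A C F E K I object
F sits at index 2.

2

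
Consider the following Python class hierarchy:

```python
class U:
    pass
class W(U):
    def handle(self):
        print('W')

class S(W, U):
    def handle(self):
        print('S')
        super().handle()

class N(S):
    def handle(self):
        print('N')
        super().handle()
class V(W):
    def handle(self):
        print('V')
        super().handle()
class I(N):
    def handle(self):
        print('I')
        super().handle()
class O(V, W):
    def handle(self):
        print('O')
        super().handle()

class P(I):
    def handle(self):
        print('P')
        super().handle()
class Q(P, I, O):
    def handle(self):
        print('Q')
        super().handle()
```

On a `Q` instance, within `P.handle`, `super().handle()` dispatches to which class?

L[Q] = Q + merge(L[P], L[I], L[O], [P I O])
  take P:  [P I N S W U object] + [I N S W U object] + [O V W U object] + [P I O]
  take I:  [I N S W U object] + [I N S W U object] + [O V W U object] + [I O]
  take N:  [N S W U object] + [N S W U object] + [O V W U object] + [O]
  take S:  [S W U object] + [S W U object] + [O V W U object] + [O]
  take O:  [W U object] + [W U object] + [O V W U object] + [O]
  take V:  [W U object] + [W U object] + [V W U object]
  take W:  [W U object] + [W U object] + [W U object]
  take U:  [U object] + [U object] + [U object]
  take object:  [object] + [object] + [object]
MRO: Q P I N S O V W U object
super() in P.handle on a Q instance goes to the class after P in Q's MRO: I.

I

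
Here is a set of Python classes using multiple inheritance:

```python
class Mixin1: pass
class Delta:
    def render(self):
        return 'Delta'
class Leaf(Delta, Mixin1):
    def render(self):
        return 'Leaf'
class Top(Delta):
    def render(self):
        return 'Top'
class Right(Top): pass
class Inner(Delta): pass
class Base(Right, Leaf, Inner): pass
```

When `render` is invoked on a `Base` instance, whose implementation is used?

Top

L[Base] = Base + merge(L[Right], L[Leaf], L[Inner], [Right Leaf Inner])
  take Right:  [Right Top Delta object] + [Leaf Delta Mixin1 object] + [Inner Delta object] + [Right Leaf Inner]
  take Top:  [Top Delta object] + [Leaf Delta Mixin1 object] + [Inner Delta object] + [Leaf Inner]
  take Leaf:  [Delta object] + [Leaf Delta Mixin1 object] + [Inner Delta object] + [Leaf Inner]
  take Inner:  [Delta object] + [Delta Mixin1 object] + [Inner Delta object] + [Inner]
  take Delta:  [Delta object] + [Delta Mixin1 object] + [Delta object]
  take Mixin1:  [object] + [Mixin1 object] + [object]
  take object:  [object] + [object] + [object]
MRO: Base Right Top Leaf Inner Delta Mixin1 object
render is defined in: Delta, Leaf, Top. First along the MRO is Top.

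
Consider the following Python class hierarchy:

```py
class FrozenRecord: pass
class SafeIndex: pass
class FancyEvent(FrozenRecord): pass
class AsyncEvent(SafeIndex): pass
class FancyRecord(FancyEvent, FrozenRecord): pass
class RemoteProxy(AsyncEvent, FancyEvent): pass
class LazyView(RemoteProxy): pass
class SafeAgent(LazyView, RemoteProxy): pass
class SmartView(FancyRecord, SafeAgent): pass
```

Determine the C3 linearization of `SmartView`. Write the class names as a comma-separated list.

SmartView, FancyRecord, SafeAgent, LazyView, RemoteProxy, AsyncEvent, SafeIndex, FancyEvent, FrozenRecord, object

L[SmartView] = SmartView + merge(L[FancyRecord], L[SafeAgent], [FancyRecord SafeAgent])
  take FancyRecord:  [FancyRecord FancyEvent FrozenRecord object] + [SafeAgent LazyView RemoteProxy AsyncEvent SafeIndex FancyEvent FrozenRecord object] + [FancyRecord SafeAgent]
  take SafeAgent:  [FancyEvent FrozenRecord object] + [SafeAgent LazyView RemoteProxy AsyncEvent SafeIndex FancyEvent FrozenRecord object] + [SafeAgent]
  take LazyView:  [FancyEvent FrozenRecord object] + [LazyView RemoteProxy AsyncEvent SafeIndex FancyEvent FrozenRecord object]
  take RemoteProxy:  [FancyEvent FrozenRecord object] + [RemoteProxy AsyncEvent SafeIndex FancyEvent FrozenRecord object]
  take AsyncEvent:  [FancyEvent FrozenRecord object] + [AsyncEvent SafeIndex FancyEvent FrozenRecord object]
  take SafeIndex:  [FancyEvent FrozenRecord object] + [SafeIndex FancyEvent FrozenRecord object]
  take FancyEvent:  [FancyEvent FrozenRecord object] + [FancyEvent FrozenRecord object]
  take FrozenRecord:  [FrozenRecord object] + [FrozenRecord object]
  take object:  [object] + [object]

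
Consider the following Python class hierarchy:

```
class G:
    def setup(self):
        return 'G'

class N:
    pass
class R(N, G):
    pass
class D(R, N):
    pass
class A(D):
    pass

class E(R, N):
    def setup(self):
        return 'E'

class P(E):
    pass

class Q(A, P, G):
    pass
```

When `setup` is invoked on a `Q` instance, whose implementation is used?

E

L[Q] = Q + merge(L[A], L[P], L[G], [A P G])
  take A:  [A D R N G object] + [P E R N G object] + [G object] + [A P G]
  take D:  [D R N G object] + [P E R N G object] + [G object] + [P G]
  take P:  [R N G object] + [P E R N G object] + [G object] + [P G]
  take E:  [R N G object] + [E R N G object] + [G object] + [G]
  take R:  [R N G object] + [R N G object] + [G object] + [G]
  take N:  [N G object] + [N G object] + [G object] + [G]
  take G:  [G object] + [G object] + [G object] + [G]
  take object:  [object] + [object] + [object]
MRO: Q A D P E R N G object
setup is defined in: E, G. First along the MRO is E.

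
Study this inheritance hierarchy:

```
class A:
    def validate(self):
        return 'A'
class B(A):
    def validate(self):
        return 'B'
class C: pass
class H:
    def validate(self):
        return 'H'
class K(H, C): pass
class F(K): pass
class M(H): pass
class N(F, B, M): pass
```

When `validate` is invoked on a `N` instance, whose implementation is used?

B

L[N] = N + merge(L[F], L[B], L[M], [F B M])
  take F:  [F K H C object] + [B A object] + [M H object] + [F B M]
  take K:  [K H C object] + [B A object] + [M H object] + [B M]
  take B:  [H C object] + [B A object] + [M H object] + [B M]
  take A:  [H C object] + [A object] + [M H object] + [M]
  take M:  [H C object] + [object] + [M H object] + [M]
  take H:  [H C object] + [object] + [H object]
  take C:  [C object] + [object] + [object]
  take object:  [object] + [object] + [object]
MRO: N F K B A M H C object
validate is defined in: A, B, H. First along the MRO is B.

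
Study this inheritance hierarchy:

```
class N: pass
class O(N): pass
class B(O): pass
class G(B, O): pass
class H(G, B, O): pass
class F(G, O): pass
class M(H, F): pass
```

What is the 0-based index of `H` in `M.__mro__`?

1

L[M] = M + merge(L[H], L[F], [H F])
  take H:  [H G B O N object] + [F G B O N object] + [H F]
  take F:  [G B O N object] + [F G B O N object] + [F]
  take G:  [G B O N object] + [G B O N object]
  take B:  [B O N object] + [B O N object]
  take O:  [O N object] + [O N object]
  take N:  [N object] + [N object]
  take object:  [object] + [object]
MRO: M H F G B O N object
H sits at index 1.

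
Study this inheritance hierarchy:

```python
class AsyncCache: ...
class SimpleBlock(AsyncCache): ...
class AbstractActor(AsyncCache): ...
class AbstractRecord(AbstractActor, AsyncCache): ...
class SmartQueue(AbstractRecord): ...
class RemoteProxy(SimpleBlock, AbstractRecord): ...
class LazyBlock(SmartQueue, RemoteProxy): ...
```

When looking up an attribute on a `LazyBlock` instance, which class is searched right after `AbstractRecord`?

L[LazyBlock] = LazyBlock + merge(L[SmartQueue], L[RemoteProxy], [SmartQueue RemoteProxy])
  take SmartQueue:  [SmartQueue AbstractRecord AbstractActor AsyncCache object] + [RemoteProxy SimpleBlock AbstractRecord AbstractActor AsyncCache object] + [SmartQueue RemoteProxy]
  take RemoteProxy:  [AbstractRecord AbstractActor AsyncCache object] + [RemoteProxy SimpleBlock AbstractRecord AbstractActor AsyncCache object] + [RemoteProxy]
  take SimpleBlock:  [AbstractRecord AbstractActor AsyncCache object] + [SimpleBlock AbstractRecord AbstractActor AsyncCache object]
  take AbstractRecord:  [AbstractRecord AbstractActor AsyncCache object] + [AbstractRecord AbstractActor AsyncCache object]
  take AbstractActor:  [AbstractActor AsyncCache object] + [AbstractActor AsyncCache object]
  take AsyncCache:  [AsyncCache object] + [AsyncCache object]
  take object:  [object] + [object]
MRO: LazyBlock SmartQueue RemoteProxy SimpleBlock AbstractRecord AbstractActor AsyncCache object
AbstractRecord is at position 4; next is AbstractActor.

AbstractActor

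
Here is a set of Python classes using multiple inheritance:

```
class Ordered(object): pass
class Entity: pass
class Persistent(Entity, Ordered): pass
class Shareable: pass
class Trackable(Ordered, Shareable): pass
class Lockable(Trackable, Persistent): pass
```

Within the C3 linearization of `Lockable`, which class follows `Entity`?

L[Lockable] = Lockable + merge(L[Trackable], L[Persistent], [Trackable Persistent])
  take Trackable:  [Trackable Ordered Shareable object] + [Persistent Entity Ordered object] + [Trackable Persistent]
  take Persistent:  [Ordered Shareable object] + [Persistent Entity Ordered object] + [Persistent]
  take Entity:  [Ordered Shareable object] + [Entity Ordered object]
  take Ordered:  [Ordered Shareable object] + [Ordered object]
  take Shareable:  [Shareable object] + [object]
  take object:  [object] + [object]
MRO: Lockable Trackable Persistent Entity Ordered Shareable object
Entity is at position 3; next is Ordered.

Ordered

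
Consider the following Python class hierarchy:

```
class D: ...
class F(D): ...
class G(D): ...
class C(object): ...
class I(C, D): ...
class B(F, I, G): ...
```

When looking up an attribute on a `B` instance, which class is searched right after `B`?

L[B] = B + merge(L[F], L[I], L[G], [F I G])
  take F:  [F D object] + [I C D object] + [G D object] + [F I G]
  take I:  [D object] + [I C D object] + [G D object] + [I G]
  take C:  [D object] + [C D object] + [G D object] + [G]
  take G:  [D object] + [D object] + [G D object] + [G]
  take D:  [D object] + [D object] + [D object]
  take object:  [object] + [object] + [object]
MRO: B F I C G D object
B is at position 0; next is F.

F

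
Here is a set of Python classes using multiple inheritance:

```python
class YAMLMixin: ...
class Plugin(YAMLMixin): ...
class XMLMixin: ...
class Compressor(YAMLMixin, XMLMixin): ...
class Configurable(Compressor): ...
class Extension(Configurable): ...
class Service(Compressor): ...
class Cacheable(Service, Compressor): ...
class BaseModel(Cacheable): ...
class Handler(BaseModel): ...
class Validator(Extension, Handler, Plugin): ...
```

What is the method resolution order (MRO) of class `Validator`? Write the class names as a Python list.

[Validator, Extension, Configurable, Handler, BaseModel, Cacheable, Service, Compressor, Plugin, YAMLMixin, XMLMixin, object]

L[Validator] = Validator + merge(L[Extension], L[Handler], L[Plugin], [Extension Handler Plugin])
  take Extension:  [Extension Configurable Compressor YAMLMixin XMLMixin object] + [Handler BaseModel Cacheable Service Compressor YAMLMixin XMLMixin object] + [Plugin YAMLMixin object] + [Extension Handler Plugin]
  take Configurable:  [Configurable Compressor YAMLMixin XMLMixin object] + [Handler BaseModel Cacheable Service Compressor YAMLMixin XMLMixin object] + [Plugin YAMLMixin object] + [Handler Plugin]
  take Handler:  [Compressor YAMLMixin XMLMixin object] + [Handler BaseModel Cacheable Service Compressor YAMLMixin XMLMixin object] + [Plugin YAMLMixin object] + [Handler Plugin]
  take BaseModel:  [Compressor YAMLMixin XMLMixin object] + [BaseModel Cacheable Service Compressor YAMLMixin XMLMixin object] + [Plugin YAMLMixin object] + [Plugin]
  take Cacheable:  [Compressor YAMLMixin XMLMixin object] + [Cacheable Service Compressor YAMLMixin XMLMixin object] + [Plugin YAMLMixin object] + [Plugin]
  take Service:  [Compressor YAMLMixin XMLMixin object] + [Service Compressor YAMLMixin XMLMixin object] + [Plugin YAMLMixin object] + [Plugin]
  take Compressor:  [Compressor YAMLMixin XMLMixin object] + [Compressor YAMLMixin XMLMixin object] + [Plugin YAMLMixin object] + [Plugin]
  take Plugin:  [YAMLMixin XMLMixin object] + [YAMLMixin XMLMixin object] + [Plugin YAMLMixin object] + [Plugin]
  take YAMLMixin:  [YAMLMixin XMLMixin object] + [YAMLMixin XMLMixin object] + [YAMLMixin object]
  take XMLMixin:  [XMLMixin object] + [XMLMixin object] + [object]
  take object:  [object] + [object] + [object]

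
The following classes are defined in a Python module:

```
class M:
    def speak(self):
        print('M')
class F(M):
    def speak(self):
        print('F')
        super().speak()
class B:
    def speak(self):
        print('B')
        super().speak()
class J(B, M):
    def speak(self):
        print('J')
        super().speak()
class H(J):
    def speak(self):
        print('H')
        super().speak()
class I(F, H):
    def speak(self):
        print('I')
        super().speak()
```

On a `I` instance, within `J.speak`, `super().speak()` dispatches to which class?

B

L[I] = I + merge(L[F], L[H], [F H])
  take F:  [F M object] + [H J B M object] + [F H]
  take H:  [M object] + [H J B M object] + [H]
  take J:  [M object] + [J B M object]
  take B:  [M object] + [B M object]
  take M:  [M object] + [M object]
  take object:  [object] + [object]
MRO: I F H J B M object
super() in J.speak on a I instance goes to the class after J in I's MRO: B.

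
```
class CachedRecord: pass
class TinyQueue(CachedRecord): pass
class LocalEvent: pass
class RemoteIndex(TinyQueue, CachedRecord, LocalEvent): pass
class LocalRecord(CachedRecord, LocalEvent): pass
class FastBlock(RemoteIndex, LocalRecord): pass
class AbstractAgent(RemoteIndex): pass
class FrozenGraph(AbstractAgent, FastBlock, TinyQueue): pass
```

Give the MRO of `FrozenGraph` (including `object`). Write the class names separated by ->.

L[FrozenGraph] = FrozenGraph + merge(L[AbstractAgent], L[FastBlock], L[TinyQueue], [AbstractAgent FastBlock TinyQueue])
  take AbstractAgent:  [AbstractAgent RemoteIndex TinyQueue CachedRecord LocalEvent object] + [FastBlock RemoteIndex TinyQueue LocalRecord CachedRecord LocalEvent object] + [TinyQueue CachedRecord object] + [AbstractAgent FastBlock TinyQueue]
  take FastBlock:  [RemoteIndex TinyQueue CachedRecord LocalEvent object] + [FastBlock RemoteIndex TinyQueue LocalRecord CachedRecord LocalEvent object] + [TinyQueue CachedRecord object] + [FastBlock TinyQueue]
  take RemoteIndex:  [RemoteIndex TinyQueue CachedRecord LocalEvent object] + [RemoteIndex TinyQueue LocalRecord CachedRecord LocalEvent object] + [TinyQueue CachedRecord object] + [TinyQueue]
  take TinyQueue:  [TinyQueue CachedRecord LocalEvent object] + [TinyQueue LocalRecord CachedRecord LocalEvent object] + [TinyQueue CachedRecord object] + [TinyQueue]
  take LocalRecord:  [CachedRecord LocalEvent object] + [LocalRecord CachedRecord LocalEvent object] + [CachedRecord object]
  take CachedRecord:  [CachedRecord LocalEvent object] + [CachedRecord LocalEvent object] + [CachedRecord object]
  take LocalEvent:  [LocalEvent object] + [LocalEvent object] + [object]
  take object:  [object] + [object] + [object]

FrozenGraph -> AbstractAgent -> FastBlock -> RemoteIndex -> TinyQueue -> LocalRecord -> CachedRecord -> LocalEvent -> object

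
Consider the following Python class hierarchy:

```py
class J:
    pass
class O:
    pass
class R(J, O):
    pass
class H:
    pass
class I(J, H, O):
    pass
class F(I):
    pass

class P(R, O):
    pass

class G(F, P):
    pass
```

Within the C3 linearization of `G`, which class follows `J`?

H

L[G] = G + merge(L[F], L[P], [F P])
  take F:  [F I J H O object] + [P R J O object] + [F P]
  take I:  [I J H O object] + [P R J O object] + [P]
  take P:  [J H O object] + [P R J O object] + [P]
  take R:  [J H O object] + [R J O object]
  take J:  [J H O object] + [J O object]
  take H:  [H O object] + [O object]
  take O:  [O object] + [O object]
  take object:  [object] + [object]
MRO: G F I P R J H O object
J is at position 5; next is H.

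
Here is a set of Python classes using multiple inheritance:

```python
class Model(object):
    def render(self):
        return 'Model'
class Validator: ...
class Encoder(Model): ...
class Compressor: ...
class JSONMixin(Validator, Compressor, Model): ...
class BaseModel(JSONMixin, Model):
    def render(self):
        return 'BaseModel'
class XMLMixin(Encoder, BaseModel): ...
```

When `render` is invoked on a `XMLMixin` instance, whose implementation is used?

L[XMLMixin] = XMLMixin + merge(L[Encoder], L[BaseModel], [Encoder BaseModel])
  take Encoder:  [Encoder Model object] + [BaseModel JSONMixin Validator Compressor Model object] + [Encoder BaseModel]
  take BaseModel:  [Model object] + [BaseModel JSONMixin Validator Compressor Model object] + [BaseModel]
  take JSONMixin:  [Model object] + [JSONMixin Validator Compressor Model object]
  take Validator:  [Model object] + [Validator Compressor Model object]
  take Compressor:  [Model object] + [Compressor Model object]
  take Model:  [Model object] + [Model object]
  take object:  [object] + [object]
MRO: XMLMixin Encoder BaseModel JSONMixin Validator Compressor Model object
render is defined in: BaseModel, Model. First along the MRO is BaseModel.

BaseModel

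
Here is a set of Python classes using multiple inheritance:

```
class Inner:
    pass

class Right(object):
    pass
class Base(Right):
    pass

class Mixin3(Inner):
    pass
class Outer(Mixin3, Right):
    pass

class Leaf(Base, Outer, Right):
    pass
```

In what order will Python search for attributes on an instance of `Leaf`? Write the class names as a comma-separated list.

Leaf, Base, Outer, Mixin3, Inner, Right, object

L[Leaf] = Leaf + merge(L[Base], L[Outer], L[Right], [Base Outer Right])
  take Base:  [Base Right object] + [Outer Mixin3 Inner Right object] + [Right object] + [Base Outer Right]
  take Outer:  [Right object] + [Outer Mixin3 Inner Right object] + [Right object] + [Outer Right]
  take Mixin3:  [Right object] + [Mixin3 Inner Right object] + [Right object] + [Right]
  take Inner:  [Right object] + [Inner Right object] + [Right object] + [Right]
  take Right:  [Right object] + [Right object] + [Right object] + [Right]
  take object:  [object] + [object] + [object]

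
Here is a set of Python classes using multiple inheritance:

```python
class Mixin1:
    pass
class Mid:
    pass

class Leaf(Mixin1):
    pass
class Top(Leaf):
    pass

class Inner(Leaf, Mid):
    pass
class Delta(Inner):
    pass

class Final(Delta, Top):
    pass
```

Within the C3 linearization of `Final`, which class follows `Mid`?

object

L[Final] = Final + merge(L[Delta], L[Top], [Delta Top])
  take Delta:  [Delta Inner Leaf Mixin1 Mid object] + [Top Leaf Mixin1 object] + [Delta Top]
  take Inner:  [Inner Leaf Mixin1 Mid object] + [Top Leaf Mixin1 object] + [Top]
  take Top:  [Leaf Mixin1 Mid object] + [Top Leaf Mixin1 object] + [Top]
  take Leaf:  [Leaf Mixin1 Mid object] + [Leaf Mixin1 object]
  take Mixin1:  [Mixin1 Mid object] + [Mixin1 object]
  take Mid:  [Mid object] + [object]
  take object:  [object] + [object]
MRO: Final Delta Inner Top Leaf Mixin1 Mid object
Mid is at position 6; next is object.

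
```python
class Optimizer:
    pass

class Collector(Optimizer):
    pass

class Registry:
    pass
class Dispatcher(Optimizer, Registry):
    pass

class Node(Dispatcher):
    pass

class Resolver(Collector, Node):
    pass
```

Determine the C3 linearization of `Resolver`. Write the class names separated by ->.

L[Resolver] = Resolver + merge(L[Collector], L[Node], [Collector Node])
  take Collector:  [Collector Optimizer object] + [Node Dispatcher Optimizer Registry object] + [Collector Node]
  take Node:  [Optimizer object] + [Node Dispatcher Optimizer Registry object] + [Node]
  take Dispatcher:  [Optimizer object] + [Dispatcher Optimizer Registry object]
  take Optimizer:  [Optimizer object] + [Optimizer Registry object]
  take Registry:  [object] + [Registry object]
  take object:  [object] + [object]

Resolver -> Collector -> Node -> Dispatcher -> Optimizer -> Registry -> object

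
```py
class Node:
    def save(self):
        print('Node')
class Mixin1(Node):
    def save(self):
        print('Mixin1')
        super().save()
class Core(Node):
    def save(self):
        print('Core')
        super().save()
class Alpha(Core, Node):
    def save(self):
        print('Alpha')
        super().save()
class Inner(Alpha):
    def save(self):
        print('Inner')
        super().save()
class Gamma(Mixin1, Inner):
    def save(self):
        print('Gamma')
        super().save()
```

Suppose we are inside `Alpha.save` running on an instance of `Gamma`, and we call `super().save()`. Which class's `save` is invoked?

Core

L[Gamma] = Gamma + merge(L[Mixin1], L[Inner], [Mixin1 Inner])
  take Mixin1:  [Mixin1 Node object] + [Inner Alpha Core Node object] + [Mixin1 Inner]
  take Inner:  [Node object] + [Inner Alpha Core Node object] + [Inner]
  take Alpha:  [Node object] + [Alpha Core Node object]
  take Core:  [Node object] + [Core Node object]
  take Node:  [Node object] + [Node object]
  take object:  [object] + [object]
MRO: Gamma Mixin1 Inner Alpha Core Node object
super() in Alpha.save on a Gamma instance goes to the class after Alpha in Gamma's MRO: Core.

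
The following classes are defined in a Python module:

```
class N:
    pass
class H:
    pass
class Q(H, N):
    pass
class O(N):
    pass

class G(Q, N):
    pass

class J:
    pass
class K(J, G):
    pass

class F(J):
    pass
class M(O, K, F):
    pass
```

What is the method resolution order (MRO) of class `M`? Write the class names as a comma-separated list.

L[M] = M + merge(L[O], L[K], L[F], [O K F])
  take O:  [O N object] + [K J G Q H N object] + [F J object] + [O K F]
  take K:  [N object] + [K J G Q H N object] + [F J object] + [K F]
  take F:  [N object] + [J G Q H N object] + [F J object] + [F]
  take J:  [N object] + [J G Q H N object] + [J object]
  take G:  [N object] + [G Q H N object] + [object]
  take Q:  [N object] + [Q H N object] + [object]
  take H:  [N object] + [H N object] + [object]
  take N:  [N object] + [N object] + [object]
  take object:  [object] + [object] + [object]

M, O, K, F, J, G, Q, H, N, object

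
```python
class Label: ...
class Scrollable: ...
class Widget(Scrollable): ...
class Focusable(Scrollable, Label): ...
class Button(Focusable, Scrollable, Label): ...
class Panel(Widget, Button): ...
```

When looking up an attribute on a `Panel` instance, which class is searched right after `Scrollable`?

L[Panel] = Panel + merge(L[Widget], L[Button], [Widget Button])
  take Widget:  [Widget Scrollable object] + [Button Focusable Scrollable Label object] + [Widget Button]
  take Button:  [Scrollable object] + [Button Focusable Scrollable Label object] + [Button]
  take Focusable:  [Scrollable object] + [Focusable Scrollable Label object]
  take Scrollable:  [Scrollable object] + [Scrollable Label object]
  take Label:  [object] + [Label object]
  take object:  [object] + [object]
MRO: Panel Widget Button Focusable Scrollable Label object
Scrollable is at position 4; next is Label.

Label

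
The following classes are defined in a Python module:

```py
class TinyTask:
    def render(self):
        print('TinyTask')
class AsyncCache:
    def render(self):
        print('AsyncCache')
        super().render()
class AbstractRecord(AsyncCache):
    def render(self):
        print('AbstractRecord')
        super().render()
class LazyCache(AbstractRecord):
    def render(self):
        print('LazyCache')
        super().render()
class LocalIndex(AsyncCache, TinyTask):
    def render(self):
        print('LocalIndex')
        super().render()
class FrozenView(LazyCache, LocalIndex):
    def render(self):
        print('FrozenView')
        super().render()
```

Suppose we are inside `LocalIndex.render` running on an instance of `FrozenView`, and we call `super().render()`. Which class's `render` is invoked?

AsyncCache

L[FrozenView] = FrozenView + merge(L[LazyCache], L[LocalIndex], [LazyCache LocalIndex])
  take LazyCache:  [LazyCache AbstractRecord AsyncCache object] + [LocalIndex AsyncCache TinyTask object] + [LazyCache LocalIndex]
  take AbstractRecord:  [AbstractRecord AsyncCache object] + [LocalIndex AsyncCache TinyTask object] + [LocalIndex]
  take LocalIndex:  [AsyncCache object] + [LocalIndex AsyncCache TinyTask object] + [LocalIndex]
  take AsyncCache:  [AsyncCache object] + [AsyncCache TinyTask object]
  take TinyTask:  [object] + [TinyTask object]
  take object:  [object] + [object]
MRO: FrozenView LazyCache AbstractRecord LocalIndex AsyncCache TinyTask object
super() in LocalIndex.render on a FrozenView instance goes to the class after LocalIndex in FrozenView's MRO: AsyncCache.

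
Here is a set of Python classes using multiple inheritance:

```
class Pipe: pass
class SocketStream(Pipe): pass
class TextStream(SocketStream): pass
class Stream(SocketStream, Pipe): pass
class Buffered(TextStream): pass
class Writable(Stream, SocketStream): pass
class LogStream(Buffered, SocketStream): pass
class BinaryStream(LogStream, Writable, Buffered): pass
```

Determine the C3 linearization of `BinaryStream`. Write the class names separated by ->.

BinaryStream -> LogStream -> Writable -> Buffered -> TextStream -> Stream -> SocketStream -> Pipe -> object

L[BinaryStream] = BinaryStream + merge(L[LogStream], L[Writable], L[Buffered], [LogStream Writable Buffered])
  take LogStream:  [LogStream Buffered TextStream SocketStream Pipe object] + [Writable Stream SocketStream Pipe object] + [Buffered TextStream SocketStream Pipe object] + [LogStream Writable Buffered]
  take Writable:  [Buffered TextStream SocketStream Pipe object] + [Writable Stream SocketStream Pipe object] + [Buffered TextStream SocketStream Pipe object] + [Writable Buffered]
  take Buffered:  [Buffered TextStream SocketStream Pipe object] + [Stream SocketStream Pipe object] + [Buffered TextStream SocketStream Pipe object] + [Buffered]
  take TextStream:  [TextStream SocketStream Pipe object] + [Stream SocketStream Pipe object] + [TextStream SocketStream Pipe object]
  take Stream:  [SocketStream Pipe object] + [Stream SocketStream Pipe object] + [SocketStream Pipe object]
  take SocketStream:  [SocketStream Pipe object] + [SocketStream Pipe object] + [SocketStream Pipe object]
  take Pipe:  [Pipe object] + [Pipe object] + [Pipe object]
  take object:  [object] + [object] + [object]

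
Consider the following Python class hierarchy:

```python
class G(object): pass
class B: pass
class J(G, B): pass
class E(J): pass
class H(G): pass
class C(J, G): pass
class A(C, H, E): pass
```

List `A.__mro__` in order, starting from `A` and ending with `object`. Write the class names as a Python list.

[A, C, H, E, J, G, B, object]

L[A] = A + merge(L[C], L[H], L[E], [C H E])
  take C:  [C J G B object] + [H G object] + [E J G B object] + [C H E]
  take H:  [J G B object] + [H G object] + [E J G B object] + [H E]
  take E:  [J G B object] + [G object] + [E J G B object] + [E]
  take J:  [J G B object] + [G object] + [J G B object]
  take G:  [G B object] + [G object] + [G B object]
  take B:  [B object] + [object] + [B object]
  take object:  [object] + [object] + [object]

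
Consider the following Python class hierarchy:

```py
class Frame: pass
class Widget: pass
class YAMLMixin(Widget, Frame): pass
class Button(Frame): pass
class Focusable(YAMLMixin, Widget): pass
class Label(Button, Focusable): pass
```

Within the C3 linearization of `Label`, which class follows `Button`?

Focusable

L[Label] = Label + merge(L[Button], L[Focusable], [Button Focusable])
  take Button:  [Button Frame object] + [Focusable YAMLMixin Widget Frame object] + [Button Focusable]
  take Focusable:  [Frame object] + [Focusable YAMLMixin Widget Frame object] + [Focusable]
  take YAMLMixin:  [Frame object] + [YAMLMixin Widget Frame object]
  take Widget:  [Frame object] + [Widget Frame object]
  take Frame:  [Frame object] + [Frame object]
  take object:  [object] + [object]
MRO: Label Button Focusable YAMLMixin Widget Frame object
Button is at position 1; next is Focusable.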